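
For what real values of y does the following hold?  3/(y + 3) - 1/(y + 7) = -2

y = -6 or y = -5

Multiply both sides by (y + 3)(y + 7):
3(y + 7) - (y + 3) = -2(y + 3)(y + 7).
Expand and collect terms: -2y² - 22y - 60 = 0.
Factor or apply the quadratic formula: y = -6 or y = -5.
Neither value makes a denominator zero (y ≠ -3, y ≠ -7), so both are valid.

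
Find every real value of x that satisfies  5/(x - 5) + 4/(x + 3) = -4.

Multiply both sides by (x - 5)(x + 3):
5(x + 3) + 4(x - 5) = -4(x - 5)(x + 3).
Expand and collect terms: -4x² - x + 65 = 0.
By the quadratic formula, x = (1 ± √1041) / -8, so x ≈ -4.1581 or x ≈ 3.9081.
Neither value makes a denominator zero (x ≠ 5, x ≠ -3), so both are valid.

x = -4.1581 or x = 3.9081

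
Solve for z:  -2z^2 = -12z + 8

Rearrange to standard form: -2z^2 + 12z - 8 = 0.
Discriminant: (12)^2 - 4*(-2)*(-8) = 80.
Quadratic formula: z = (-12 +/- sqrt(80)) / (-4).
So z = 3 - sqrt(5) ~= 0.7639 or z = sqrt(5) + 3 ~= 5.2361.

z = 0.7639 or z = 5.2361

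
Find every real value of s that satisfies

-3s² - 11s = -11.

Rearrange to standard form: -3s² - 11s + 11 = 0.
Discriminant: (-11)² − 4·(-3)·11 = 253.
Quadratic formula: s = (11 ± √253) / (-6).
So s = -√(253)/6 - 11/6 ≈ -4.4843 or s = -11/6 + √(253)/6 ≈ 0.8177.

s = -4.4843 or s = 0.8177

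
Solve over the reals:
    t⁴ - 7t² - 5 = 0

t = -2.7665 or t = 2.7665

Let u = t². The equation becomes u² - 7u - 5 = 0.
By the quadratic formula, u = 7/2 + √(69)/2 or u = 7/2 - √(69)/2.
t² = 7/2 + √(69)/2 gives t = ±√(7/2 + √(69)/2) ≈ ±2.7665.
t² = 7/2 - √(69)/2 < 0 has no real solution.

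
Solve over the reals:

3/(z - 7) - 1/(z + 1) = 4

Multiply both sides by (z - 7)(z + 1):
3(z + 1) - (z - 7) = 4(z - 7)(z + 1).
Expand and collect terms: 4z² - 26z - 38 = 0.
By the quadratic formula, z = (26 ± √1284) / 8, so z ≈ 7.7291 or z ≈ -1.2291.
Neither value makes a denominator zero (z ≠ 7, z ≠ -1), so both are valid.

z = -1.2291 or z = 7.7291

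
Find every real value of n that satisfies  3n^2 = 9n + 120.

n = -5 or n = 8

Bring every term to one side: 3n^2 - 9n - 120 = 0.
Factor: 3(n + 5)(n - 8) = 0.
So n = -5 or n = 8.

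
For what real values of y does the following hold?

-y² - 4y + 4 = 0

Discriminant: (-4)² − 4·(-1)·4 = 32.
Quadratic formula: y = (4 ± √32) / (-2).
So y = -2·√(2) - 2 ≈ -4.8284 or y = -2 + 2·√(2) ≈ 0.8284.

y = -4.8284 or y = 0.8284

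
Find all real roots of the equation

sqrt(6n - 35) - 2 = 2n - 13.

n = 6 or n = 6.5

Isolate the radical: sqrt(6n - 35) = 2n - 11.
Square both sides: 6n - 35 = (2n - 11)^2.
Expand and rearrange: 4n^2 - 50n + 156 = 0.
Solving gives n = 6.5 or n = 6.
Check each candidate in the original equation:
  n = 6.5: sqrt(4) = 2, while 2n - 11 = 2 — valid.
  n = 6: sqrt(1) = 1, while 2n - 11 = 1 — valid.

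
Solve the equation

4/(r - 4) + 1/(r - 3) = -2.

r = 1.2192 or r = 3.2808

Multiply both sides by (r - 4)(r - 3):
4(r - 3) + (r - 4) = -2(r - 4)(r - 3).
Expand and collect terms: -2r² + 9r - 8 = 0.
By the quadratic formula, r = (-9 ± √17) / -4, so r ≈ 1.2192 or r ≈ 3.2808.
Neither value makes a denominator zero (r ≠ 4, r ≠ 3), so both are valid.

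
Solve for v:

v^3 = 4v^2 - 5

Rearrange: v^3 - 4v^2 + 5 = 0.
Possible rational roots are divisors of 5. Testing v = -1 gives 0, so (v + 1) is a factor.
Divide: v^3 - 4v^2 + 5 = (v + 1)(v^2 - 5v + 5).
Apply the quadratic formula to v^2 - 5v + 5 = 0: v = (5 +/- sqrt(5))/2, i.e. v ~= 3.618 or v ~= 1.382.

v = -1 or v = 1.382 or v = 3.618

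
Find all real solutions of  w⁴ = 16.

Let u = w². The equation becomes u² - 16 = 0.
Factor: (u - 4)(u + 4) = 0, so u = 4 or u = -4.
w² = 4 gives w = ±2.
w² = -4 < 0 has no real solution.

w = -2 or w = 2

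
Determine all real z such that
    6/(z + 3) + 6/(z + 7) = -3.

Multiply both sides by (z + 3)(z + 7):
6(z + 7) + 6(z + 3) = -3(z + 3)(z + 7).
Expand and collect terms: -3z² - 42z - 123 = 0.
By the quadratic formula, z = (42 ± √288) / -6, so z ≈ -9.8284 or z ≈ -4.1716.
Neither value makes a denominator zero (z ≠ -3, z ≠ -7), so both are valid.

z = -9.8284 or z = -4.1716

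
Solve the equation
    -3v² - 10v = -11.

v = -4.2053 or v = 0.8719

Rearrange to standard form: -3v² - 10v + 11 = 0.
Discriminant: (-10)² − 4·(-3)·11 = 232.
Quadratic formula: v = (10 ± √232) / (-6).
So v = -√(58)/3 - 5/3 ≈ -4.2053 or v = -5/3 + √(58)/3 ≈ 0.8719.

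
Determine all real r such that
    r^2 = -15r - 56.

Bring every term to one side: r^2 + 15r + 56 = 0.
Factor: (r + 7)(r + 8) = 0.
So r = -7 or r = -8.

r = -8 or r = -7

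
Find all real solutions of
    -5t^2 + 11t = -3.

t = -0.2454 or t = 2.4454

Rearrange to standard form: -5t^2 + 11t + 3 = 0.
Discriminant: (11)^2 - 4*(-5)*3 = 181.
Quadratic formula: t = (-11 +/- sqrt(181)) / (-10).
So t = 11/10 - sqrt(181)/10 ~= -0.2454 or t = 11/10 + sqrt(181)/10 ~= 2.4454.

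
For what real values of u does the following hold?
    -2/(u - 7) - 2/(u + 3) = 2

u = -4.099 or u = 6.099

Multiply both sides by (u - 7)(u + 3):
-2(u + 3) - 2(u - 7) = 2(u - 7)(u + 3).
Expand and collect terms: 2u² - 4u - 50 = 0.
By the quadratic formula, u = (4 ± √416) / 4, so u ≈ 6.099 or u ≈ -4.099.
Neither value makes a denominator zero (u ≠ 7, u ≠ -3), so both are valid.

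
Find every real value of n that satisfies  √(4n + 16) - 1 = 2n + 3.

Isolate the radical: √(4n + 16) = 2n + 4.
Square both sides: 4n + 16 = (2n + 4)².
Expand and rearrange: 4n² + 12n = 0.
Solving gives n = 0 or n = -3.
Check each candidate in the original equation:
  n = 0: √(16) = 4, while 2n + 4 = 4 — valid.
  n = -3: √(4) = 2, while 2n + 4 = -2 — extraneous.

n = 0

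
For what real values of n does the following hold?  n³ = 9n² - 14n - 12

n = -0.6056 or n = 3 or n = 6.6056

Rearrange: n³ - 9n² + 14n + 12 = 0.
Possible rational roots are divisors of 12. Testing n = 3 gives 0, so (n - 3) is a factor.
Divide: n³ - 9n² + 14n + 12 = (n - 3)(n² - 6n - 4).
Apply the quadratic formula to n² - 6n - 4 = 0: n = (6 ± √52)/2, i.e. n ≈ 6.6056 or n ≈ -0.6056.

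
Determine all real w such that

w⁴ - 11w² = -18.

Let u = w². The equation becomes u² - 11u + 18 = 0.
Factor: (u - 9)(u - 2) = 0, so u = 9 or u = 2.
w² = 9 gives w = ±3.
w² = 2 gives w = ±√(2) ≈ ±1.4142.

w = -3 or w = -1.4142 or w = 1.4142 or w = 3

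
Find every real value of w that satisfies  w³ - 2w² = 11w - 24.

w = -3.3723 or w = 2.3723 or w = 3

Rearrange: w³ - 2w² - 11w + 24 = 0.
Possible rational roots are divisors of 24. Testing w = 3 gives 0, so (w - 3) is a factor.
Divide: w³ - 2w² - 11w + 24 = (w - 3)(w² + w - 8).
Apply the quadratic formula to w² + w - 8 = 0: w = (-1 ± √33)/2, i.e. w ≈ 2.3723 or w ≈ -3.3723.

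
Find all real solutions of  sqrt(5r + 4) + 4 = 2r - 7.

r = 9

Isolate the radical: sqrt(5r + 4) = 2r - 11.
Square both sides: 5r + 4 = (2r - 11)^2.
Expand and rearrange: 4r^2 - 49r + 117 = 0.
Solving gives r = 9 or r = 3.25.
Check each candidate in the original equation:
  r = 9: sqrt(49) = 7, while 2r - 11 = 7 — valid.
  r = 3.25: sqrt(20.25) = 4.5, while 2r - 11 = -4.5 — extraneous.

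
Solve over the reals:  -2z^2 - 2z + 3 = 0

Discriminant: (-2)^2 - 4*(-2)*3 = 28.
Quadratic formula: z = (2 +/- sqrt(28)) / (-4).
So z = -sqrt(7)/2 - 1/2 ~= -1.8229 or z = -1/2 + sqrt(7)/2 ~= 0.8229.

z = -1.8229 or z = 0.8229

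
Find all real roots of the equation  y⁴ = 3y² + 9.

y = -2.2032 or y = 2.2032

Let u = y². The equation becomes u² - 3u - 9 = 0.
By the quadratic formula, u = 3/2 + 3·√(5)/2 or u = 3/2 - 3·√(5)/2.
y² = 3/2 + 3·√(5)/2 gives y = ±√(3/2 + 3·√(5)/2) ≈ ±2.2032.
y² = 3/2 - 3·√(5)/2 < 0 has no real solution.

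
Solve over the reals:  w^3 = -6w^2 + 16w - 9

w = -8.1098 or w = 1 or w = 1.1098

Rearrange: w^3 + 6w^2 - 16w + 9 = 0.
Possible rational roots are divisors of 9. Testing w = 1 gives 0, so (w - 1) is a factor.
Divide: w^3 + 6w^2 - 16w + 9 = (w - 1)(w^2 + 7w - 9).
Apply the quadratic formula to w^2 + 7w - 9 = 0: w = (-7 +/- sqrt(85))/2, i.e. w ~= 1.1098 or w ~= -8.1098.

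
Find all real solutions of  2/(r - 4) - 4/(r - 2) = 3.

Multiply both sides by (r - 4)(r - 2):
2(r - 2) - 4(r - 4) = 3(r - 4)(r - 2).
Expand and collect terms: 3r² - 16r + 12 = 0.
By the quadratic formula, r = (16 ± √112) / 6, so r ≈ 4.4305 or r ≈ 0.9028.
Neither value makes a denominator zero (r ≠ 4, r ≠ 2), so both are valid.

r = 0.9028 or r = 4.4305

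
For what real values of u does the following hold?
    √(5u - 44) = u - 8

u = 9 or u = 12

Square both sides: 5u - 44 = (u - 8)².
Expand and rearrange: u² - 21u + 108 = 0.
Solving gives u = 12 or u = 9.
Check each candidate in the original equation:
  u = 12: √(16) = 4, while u - 8 = 4 — valid.
  u = 9: √(1) = 1, while u - 8 = 1 — valid.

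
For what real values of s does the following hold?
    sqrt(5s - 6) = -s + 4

Square both sides: 5s - 6 = (-s + 4)^2.
Expand and rearrange: s^2 - 13s + 22 = 0.
Solving gives s = 11 or s = 2.
Check each candidate in the original equation:
  s = 11: sqrt(49) = 7, while -s + 4 = -7 — extraneous.
  s = 2: sqrt(4) = 2, while -s + 4 = 2 — valid.

s = 2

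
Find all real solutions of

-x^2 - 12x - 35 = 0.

x = -7 or x = -5

Factor: -1(x + 5)(x + 7) = 0.
So x = -5 or x = -7.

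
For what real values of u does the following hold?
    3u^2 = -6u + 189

Bring every term to one side: 3u^2 + 6u - 189 = 0.
Factor: 3(u - 7)(u + 9) = 0.
So u = 7 or u = -9.

u = -9 or u = 7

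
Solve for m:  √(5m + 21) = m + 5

Square both sides: 5m + 21 = (m + 5)².
Expand and rearrange: m² + 5m + 4 = 0.
Solving gives m = -1 or m = -4.
Check each candidate in the original equation:
  m = -1: √(16) = 4, while m + 5 = 4 — valid.
  m = -4: √(1) = 1, while m + 5 = 1 — valid.

m = -4 or m = -1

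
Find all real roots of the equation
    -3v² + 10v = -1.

v = -0.0972 or v = 3.4305

Rearrange to standard form: -3v² + 10v + 1 = 0.
Discriminant: (10)² − 4·(-3)·1 = 112.
Quadratic formula: v = (-10 ± √112) / (-6).
So v = 5/3 - 2·√(7)/3 ≈ -0.0972 or v = 5/3 + 2·√(7)/3 ≈ 3.4305.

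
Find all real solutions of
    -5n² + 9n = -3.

Rearrange to standard form: -5n² + 9n + 3 = 0.
Discriminant: (9)² − 4·(-5)·3 = 141.
Quadratic formula: n = (-9 ± √141) / (-10).
So n = 9/10 - √(141)/10 ≈ -0.2874 or n = 9/10 + √(141)/10 ≈ 2.0874.

n = -0.2874 or n = 2.0874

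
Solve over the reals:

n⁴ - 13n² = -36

Let u = n². The equation becomes u² - 13u + 36 = 0.
Factor: (u - 9)(u - 4) = 0, so u = 9 or u = 4.
n² = 9 gives n = ±3.
n² = 4 gives n = ±2.

n = -3 or n = -2 or n = 2 or n = 3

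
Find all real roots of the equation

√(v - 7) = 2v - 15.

v = 8

Square both sides: v - 7 = (2v - 15)².
Expand and rearrange: 4v² - 61v + 232 = 0.
Solving gives v = 8 or v = 7.25.
Check each candidate in the original equation:
  v = 8: √(1) = 1, while 2v - 15 = 1 — valid.
  v = 7.25: √(0.25) = 0.5, while 2v - 15 = -0.5 — extraneous.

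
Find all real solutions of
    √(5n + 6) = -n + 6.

Square both sides: 5n + 6 = (-n + 6)².
Expand and rearrange: n² - 17n + 30 = 0.
Solving gives n = 15 or n = 2.
Check each candidate in the original equation:
  n = 15: √(81) = 9, while -n + 6 = -9 — extraneous.
  n = 2: √(16) = 4, while -n + 6 = 4 — valid.

n = 2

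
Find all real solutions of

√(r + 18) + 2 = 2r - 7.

Isolate the radical: √(r + 18) = 2r - 9.
Square both sides: r + 18 = (2r - 9)².
Expand and rearrange: 4r² - 37r + 63 = 0.
Solving gives r = 7 or r = 2.25.
Check each candidate in the original equation:
  r = 7: √(25) = 5, while 2r - 9 = 5 — valid.
  r = 2.25: √(20.25) = 4.5, while 2r - 9 = -4.5 — extraneous.

r = 7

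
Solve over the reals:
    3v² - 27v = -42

v = 2 or v = 7

Bring every term to one side: 3v² - 27v + 42 = 0.
Factor: 3(v - 2)(v - 7) = 0.
So v = 2 or v = 7.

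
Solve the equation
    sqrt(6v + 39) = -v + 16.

v = 7

Square both sides: 6v + 39 = (-v + 16)^2.
Expand and rearrange: v^2 - 38v + 217 = 0.
Solving gives v = 31 or v = 7.
Check each candidate in the original equation:
  v = 31: sqrt(225) = 15, while -v + 16 = -15 — extraneous.
  v = 7: sqrt(81) = 9, while -v + 16 = 9 — valid.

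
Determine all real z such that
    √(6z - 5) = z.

z = 1 or z = 5

Square both sides: 6z - 5 = (z)².
Expand and rearrange: z² - 6z + 5 = 0.
Solving gives z = 5 or z = 1.
Check each candidate in the original equation:
  z = 5: √(25) = 5, while z = 5 — valid.
  z = 1: √(1) = 1, while z = 1 — valid.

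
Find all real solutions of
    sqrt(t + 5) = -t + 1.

Square both sides: t + 5 = (-t + 1)^2.
Expand and rearrange: t^2 - 3t - 4 = 0.
Solving gives t = 4 or t = -1.
Check each candidate in the original equation:
  t = 4: sqrt(9) = 3, while -t + 1 = -3 — extraneous.
  t = -1: sqrt(4) = 2, while -t + 1 = 2 — valid.

t = -1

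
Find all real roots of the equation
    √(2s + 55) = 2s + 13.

Square both sides: 2s + 55 = (2s + 13)².
Expand and rearrange: 4s² + 50s + 114 = 0.
Solving gives s = -3 or s = -9.5.
Check each candidate in the original equation:
  s = -3: √(49) = 7, while 2s + 13 = 7 — valid.
  s = -9.5: √(36) = 6, while 2s + 13 = -6 — extraneous.

s = -3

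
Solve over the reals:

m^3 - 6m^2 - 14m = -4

Rearrange: m^3 - 6m^2 - 14m + 4 = 0.
Possible rational roots are divisors of 4. Testing m = -2 gives 0, so (m + 2) is a factor.
Divide: m^3 - 6m^2 - 14m + 4 = (m + 2)(m^2 - 8m + 2).
Apply the quadratic formula to m^2 - 8m + 2 = 0: m = (8 +/- sqrt(56))/2, i.e. m ~= 7.7417 or m ~= 0.2583.

m = -2 or m = 0.2583 or m = 7.7417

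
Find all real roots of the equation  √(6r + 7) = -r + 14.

Square both sides: 6r + 7 = (-r + 14)².
Expand and rearrange: r² - 34r + 189 = 0.
Solving gives r = 27 or r = 7.
Check each candidate in the original equation:
  r = 27: √(169) = 13, while -r + 14 = -13 — extraneous.
  r = 7: √(49) = 7, while -r + 14 = 7 — valid.

r = 7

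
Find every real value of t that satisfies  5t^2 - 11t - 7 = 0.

Discriminant: (-11)^2 - 4*5*(-7) = 261.
Quadratic formula: t = (11 +/- sqrt(261)) / 10.
So t = 11/10 + 3*sqrt(29)/10 ~= 2.7155 or t = 11/10 - 3*sqrt(29)/10 ~= -0.5155.

t = -0.5155 or t = 2.7155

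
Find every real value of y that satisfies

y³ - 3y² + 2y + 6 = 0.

Possible rational roots are divisors of 6. Testing y = -1 gives 0, so (y + 1) is a factor.
Divide: y³ - 3y² + 2y + 6 = (y + 1)(y² - 4y + 6).
The quadratic y² - 4y + 6 has discriminant -8 < 0, so no further real roots.

y = -1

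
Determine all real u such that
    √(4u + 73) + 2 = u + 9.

u = 2

Isolate the radical: √(4u + 73) = u + 7.
Square both sides: 4u + 73 = (u + 7)².
Expand and rearrange: u² + 10u - 24 = 0.
Solving gives u = 2 or u = -12.
Check each candidate in the original equation:
  u = 2: √(81) = 9, while u + 7 = 9 — valid.
  u = -12: √(25) = 5, while u + 7 = -5 — extraneous.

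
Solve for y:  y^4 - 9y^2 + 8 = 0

y = -2.8284 or y = -1 or y = 1 or y = 2.8284

Let u = y^2. The equation becomes u^2 - 9u + 8 = 0.
Factor: (u - 8)(u - 1) = 0, so u = 8 or u = 1.
y^2 = 8 gives y = +/-2*sqrt(2) ~= +/-2.8284.
y^2 = 1 gives y = +/-1.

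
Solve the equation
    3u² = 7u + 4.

u = -0.4748 or u = 2.8081

Rearrange to standard form: 3u² - 7u - 4 = 0.
Discriminant: (-7)² − 4·3·(-4) = 97.
Quadratic formula: u = (7 ± √97) / 6.
So u = 7/6 + √(97)/6 ≈ 2.8081 or u = 7/6 - √(97)/6 ≈ -0.4748.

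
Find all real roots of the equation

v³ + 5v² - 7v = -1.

Rearrange: v³ + 5v² - 7v + 1 = 0.
Possible rational roots are divisors of 1. Testing v = 1 gives 0, so (v - 1) is a factor.
Divide: v³ + 5v² - 7v + 1 = (v - 1)(v² + 6v - 1).
Apply the quadratic formula to v² + 6v - 1 = 0: v = (-6 ± √40)/2, i.e. v ≈ 0.1623 or v ≈ -6.1623.

v = -6.1623 or v = 0.1623 or v = 1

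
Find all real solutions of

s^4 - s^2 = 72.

s = -3 or s = 3

Let u = s^2. The equation becomes u^2 - u - 72 = 0.
Factor: (u - 9)(u + 8) = 0, so u = 9 or u = -8.
s^2 = 9 gives s = +/-3.
s^2 = -8 < 0 has no real solution.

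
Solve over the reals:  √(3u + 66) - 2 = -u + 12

u = 5

Isolate the radical: √(3u + 66) = -u + 14.
Square both sides: 3u + 66 = (-u + 14)².
Expand and rearrange: u² - 31u + 130 = 0.
Solving gives u = 26 or u = 5.
Check each candidate in the original equation:
  u = 26: √(144) = 12, while -u + 14 = -12 — extraneous.
  u = 5: √(81) = 9, while -u + 14 = 9 — valid.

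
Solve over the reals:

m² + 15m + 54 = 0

m = -9 or m = -6

Factor: (m + 9)(m + 6) = 0.
So m = -9 or m = -6.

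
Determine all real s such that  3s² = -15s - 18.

Bring every term to one side: 3s² + 15s + 18 = 0.
Factor: 3(s + 2)(s + 3) = 0.
So s = -2 or s = -3.

s = -3 or s = -2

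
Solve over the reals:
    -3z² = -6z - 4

Rearrange to standard form: -3z² + 6z + 4 = 0.
Discriminant: (6)² − 4·(-3)·4 = 84.
Quadratic formula: z = (-6 ± √84) / (-6).
So z = 1 - √(21)/3 ≈ -0.5275 or z = 1 + √(21)/3 ≈ 2.5275.

z = -0.5275 or z = 2.5275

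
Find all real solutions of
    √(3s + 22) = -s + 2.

Square both sides: 3s + 22 = (-s + 2)².
Expand and rearrange: s² - 7s - 18 = 0.
Solving gives s = 9 or s = -2.
Check each candidate in the original equation:
  s = 9: √(49) = 7, while -s + 2 = -7 — extraneous.
  s = -2: √(16) = 4, while -s + 2 = 4 — valid.

s = -2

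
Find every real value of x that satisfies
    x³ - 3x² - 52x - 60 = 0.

Possible rational roots are divisors of -60. Testing x = -5 gives 0, so (x + 5) is a factor.
Divide: x³ - 3x² - 52x - 60 = (x + 5)(x² - 8x - 12).
Apply the quadratic formula to x² - 8x - 12 = 0: x = (8 ± √112)/2, i.e. x ≈ 9.2915 or x ≈ -1.2915.

x = -5 or x = -1.2915 or x = 9.2915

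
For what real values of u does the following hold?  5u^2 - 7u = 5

Rearrange to standard form: 5u^2 - 7u - 5 = 0.
Discriminant: (-7)^2 - 4*5*(-5) = 149.
Quadratic formula: u = (7 +/- sqrt(149)) / 10.
So u = 7/10 + sqrt(149)/10 ~= 1.9207 or u = 7/10 - sqrt(149)/10 ~= -0.5207.

u = -0.5207 or u = 1.9207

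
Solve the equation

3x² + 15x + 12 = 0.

Factor: 3(x + 1)(x + 4) = 0.
So x = -1 or x = -4.

x = -4 or x = -1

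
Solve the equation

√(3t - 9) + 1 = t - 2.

t = 3 or t = 6

Isolate the radical: √(3t - 9) = t - 3.
Square both sides: 3t - 9 = (t - 3)².
Expand and rearrange: t² - 9t + 18 = 0.
Solving gives t = 6 or t = 3.
Check each candidate in the original equation:
  t = 6: √(9) = 3, while t - 3 = 3 — valid.
  t = 3: √(0) = 0, while t - 3 = 0 — valid.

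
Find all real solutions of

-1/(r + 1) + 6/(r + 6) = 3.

Multiply both sides by (r + 1)(r + 6):
-(r + 6) + 6(r + 1) = 3(r + 1)(r + 6).
Expand and collect terms: 3r^2 + 16r + 18 = 0.
By the quadratic formula, r = (-16 +/- sqrt(40)) / 6, so r ~= -1.6126 or r ~= -3.7208.
Neither value makes a denominator zero (r != -1, r != -6), so both are valid.

r = -3.7208 or r = -1.6126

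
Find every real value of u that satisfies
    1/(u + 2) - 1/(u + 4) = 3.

Multiply both sides by (u + 2)(u + 4):
(u + 4) - (u + 2) = 3(u + 2)(u + 4).
Expand and collect terms: 3u^2 + 18u + 22 = 0.
By the quadratic formula, u = (-18 +/- sqrt(60)) / 6, so u ~= -1.709 or u ~= -4.291.
Neither value makes a denominator zero (u != -2, u != -4), so both are valid.

u = -4.291 or u = -1.709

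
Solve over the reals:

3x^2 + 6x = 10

x = -3.0817 or x = 1.0817

Rearrange to standard form: 3x^2 + 6x - 10 = 0.
Discriminant: (6)^2 - 4*3*(-10) = 156.
Quadratic formula: x = (-6 +/- sqrt(156)) / 6.
So x = -1 + sqrt(39)/3 ~= 1.0817 or x = -sqrt(39)/3 - 1 ~= -3.0817.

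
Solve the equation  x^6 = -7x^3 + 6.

Let u = x^3. The equation becomes u^2 + 7u - 6 = 0.
By the quadratic formula, u = -7/2 + sqrt(73)/2 or u = -sqrt(73)/2 - 7/2.
x^3 = -7/2 + sqrt(73)/2 gives x = (-7/2 + sqrt(73)/2)^(1/3) ~= 0.9174.
x^3 = -sqrt(73)/2 - 7/2 gives x = -(7/2 + sqrt(73)/2)^(1/3) ~= -1.9808.

x = -1.9808 or x = 0.9174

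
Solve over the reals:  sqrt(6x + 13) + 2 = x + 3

x = 6

Isolate the radical: sqrt(6x + 13) = x + 1.
Square both sides: 6x + 13 = (x + 1)^2.
Expand and rearrange: x^2 - 4x - 12 = 0.
Solving gives x = 6 or x = -2.
Check each candidate in the original equation:
  x = 6: sqrt(49) = 7, while x + 1 = 7 — valid.
  x = -2: sqrt(1) = 1, while x + 1 = -1 — extraneous.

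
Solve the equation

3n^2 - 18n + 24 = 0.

n = 2 or n = 4

Factor: 3(n - 4)(n - 2) = 0.
So n = 4 or n = 2.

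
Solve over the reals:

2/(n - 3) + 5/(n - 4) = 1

Multiply both sides by (n - 3)(n - 4):
2(n - 4) + 5(n - 3) = (n - 3)(n - 4).
Expand and collect terms: n² - 14n + 35 = 0.
By the quadratic formula, n = (14 ± √56) / 2, so n ≈ 10.7417 or n ≈ 3.2583.
Neither value makes a denominator zero (n ≠ 3, n ≠ 4), so both are valid.

n = 3.2583 or n = 10.7417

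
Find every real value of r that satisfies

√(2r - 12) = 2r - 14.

r = 8

Square both sides: 2r - 12 = (2r - 14)².
Expand and rearrange: 4r² - 58r + 208 = 0.
Solving gives r = 8 or r = 6.5.
Check each candidate in the original equation:
  r = 8: √(4) = 2, while 2r - 14 = 2 — valid.
  r = 6.5: √(1) = 1, while 2r - 14 = -1 — extraneous.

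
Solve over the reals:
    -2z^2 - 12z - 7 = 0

Discriminant: (-12)^2 - 4*(-2)*(-7) = 88.
Quadratic formula: z = (12 +/- sqrt(88)) / (-4).
So z = -3 - sqrt(22)/2 ~= -5.3452 or z = -3 + sqrt(22)/2 ~= -0.6548.

z = -5.3452 or z = -0.6548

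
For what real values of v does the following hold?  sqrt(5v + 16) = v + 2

v = 4

Square both sides: 5v + 16 = (v + 2)^2.
Expand and rearrange: v^2 - v - 12 = 0.
Solving gives v = 4 or v = -3.
Check each candidate in the original equation:
  v = 4: sqrt(36) = 6, while v + 2 = 6 — valid.
  v = -3: sqrt(1) = 1, while v + 2 = -1 — extraneous.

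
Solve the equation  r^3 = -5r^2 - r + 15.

r = -3.4495 or r = -3 or r = 1.4495

Rearrange: r^3 + 5r^2 + r - 15 = 0.
Possible rational roots are divisors of -15. Testing r = -3 gives 0, so (r + 3) is a factor.
Divide: r^3 + 5r^2 + r - 15 = (r + 3)(r^2 + 2r - 5).
Apply the quadratic formula to r^2 + 2r - 5 = 0: r = (-2 +/- sqrt(24))/2, i.e. r ~= 1.4495 or r ~= -3.4495.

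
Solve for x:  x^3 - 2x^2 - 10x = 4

Rearrange: x^3 - 2x^2 - 10x - 4 = 0.
Possible rational roots are divisors of -4. Testing x = -2 gives 0, so (x + 2) is a factor.
Divide: x^3 - 2x^2 - 10x - 4 = (x + 2)(x^2 - 4x - 2).
Apply the quadratic formula to x^2 - 4x - 2 = 0: x = (4 +/- sqrt(24))/2, i.e. x ~= 4.4495 or x ~= -0.4495.

x = -2 or x = -0.4495 or x = 4.4495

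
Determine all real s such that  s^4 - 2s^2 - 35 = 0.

s = -2.6458 or s = 2.6458

Let u = s^2. The equation becomes u^2 - 2u - 35 = 0.
Factor: (u - 7)(u + 5) = 0, so u = 7 or u = -5.
s^2 = 7 gives s = +/-sqrt(7) ~= +/-2.6458.
s^2 = -5 < 0 has no real solution.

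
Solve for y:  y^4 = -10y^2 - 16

Let u = y^2. The equation becomes u^2 + 10u + 16 = 0.
Factor: (u + 2)(u + 8) = 0, so u = -2 or u = -8.
y^2 = -2 < 0 has no real solution.
y^2 = -8 < 0 has no real solution.

No real solutions.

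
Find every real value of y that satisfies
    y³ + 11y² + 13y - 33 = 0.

Possible rational roots are divisors of -33. Testing y = -3 gives 0, so (y + 3) is a factor.
Divide: y³ + 11y² + 13y - 33 = (y + 3)(y² + 8y - 11).
Apply the quadratic formula to y² + 8y - 11 = 0: y = (-8 ± √108)/2, i.e. y ≈ 1.1962 or y ≈ -9.1962.

y = -9.1962 or y = -3 or y = 1.1962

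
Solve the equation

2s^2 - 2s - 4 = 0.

Factor: 2(s + 1)(s - 2) = 0.
So s = -1 or s = 2.

s = -1 or s = 2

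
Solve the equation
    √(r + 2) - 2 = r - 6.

Isolate the radical: √(r + 2) = r - 4.
Square both sides: r + 2 = (r - 4)².
Expand and rearrange: r² - 9r + 14 = 0.
Solving gives r = 7 or r = 2.
Check each candidate in the original equation:
  r = 7: √(9) = 3, while r - 4 = 3 — valid.
  r = 2: √(4) = 2, while r - 4 = -2 — extraneous.

r = 7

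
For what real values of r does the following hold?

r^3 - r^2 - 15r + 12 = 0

Possible rational roots are divisors of 12. Testing r = 4 gives 0, so (r - 4) is a factor.
Divide: r^3 - r^2 - 15r + 12 = (r - 4)(r^2 + 3r - 3).
Apply the quadratic formula to r^2 + 3r - 3 = 0: r = (-3 +/- sqrt(21))/2, i.e. r ~= 0.7913 or r ~= -3.7913.

r = -3.7913 or r = 0.7913 or r = 4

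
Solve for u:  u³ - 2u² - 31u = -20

u = -5 or u = 0.6277 or u = 6.3723

Rearrange: u³ - 2u² - 31u + 20 = 0.
Possible rational roots are divisors of 20. Testing u = -5 gives 0, so (u + 5) is a factor.
Divide: u³ - 2u² - 31u + 20 = (u + 5)(u² - 7u + 4).
Apply the quadratic formula to u² - 7u + 4 = 0: u = (7 ± √33)/2, i.e. u ≈ 6.3723 or u ≈ 0.6277.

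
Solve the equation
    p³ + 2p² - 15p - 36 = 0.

p = -3 or p = 4

Possible rational roots are divisors of -36. Testing p = 4 gives 0, so (p - 4) is a factor.
Divide: p³ + 2p² - 15p - 36 = (p - 4)(p² + 6p + 9).
The quadratic has the repeated root p = -3.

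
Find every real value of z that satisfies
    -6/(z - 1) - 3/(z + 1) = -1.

Multiply both sides by (z - 1)(z + 1):
-6(z + 1) - 3(z - 1) = -(z - 1)(z + 1).
Expand and collect terms: -z^2 + 9z + 4 = 0.
By the quadratic formula, z = (-9 +/- sqrt(97)) / -2, so z ~= -0.4244 or z ~= 9.4244.
Neither value makes a denominator zero (z != 1, z != -1), so both are valid.

z = -0.4244 or z = 9.4244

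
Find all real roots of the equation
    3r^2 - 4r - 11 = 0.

r = -1.3609 or r = 2.6943

Discriminant: (-4)^2 - 4*3*(-11) = 148.
Quadratic formula: r = (4 +/- sqrt(148)) / 6.
So r = 2/3 + sqrt(37)/3 ~= 2.6943 or r = 2/3 - sqrt(37)/3 ~= -1.3609.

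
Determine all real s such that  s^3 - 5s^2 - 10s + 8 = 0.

s = -2 or s = 0.6277 or s = 6.3723

Possible rational roots are divisors of 8. Testing s = -2 gives 0, so (s + 2) is a factor.
Divide: s^3 - 5s^2 - 10s + 8 = (s + 2)(s^2 - 7s + 4).
Apply the quadratic formula to s^2 - 7s + 4 = 0: s = (7 +/- sqrt(33))/2, i.e. s ~= 6.3723 or s ~= 0.6277.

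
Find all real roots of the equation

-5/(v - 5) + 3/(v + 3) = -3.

v = -3.8414 or v = 6.5081

Multiply both sides by (v - 5)(v + 3):
-5(v + 3) + 3(v - 5) = -3(v - 5)(v + 3).
Expand and collect terms: -3v² + 8v + 75 = 0.
By the quadratic formula, v = (-8 ± √964) / -6, so v ≈ -3.8414 or v ≈ 6.5081.
Neither value makes a denominator zero (v ≠ 5, v ≠ -3), so both are valid.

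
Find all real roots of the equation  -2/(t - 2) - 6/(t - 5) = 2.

Multiply both sides by (t - 2)(t - 5):
-2(t - 5) - 6(t - 2) = 2(t - 2)(t - 5).
Expand and collect terms: 2t² - 6t - 2 = 0.
By the quadratic formula, t = (6 ± √52) / 4, so t ≈ 3.3028 or t ≈ -0.3028.
Neither value makes a denominator zero (t ≠ 2, t ≠ 5), so both are valid.

t = -0.3028 or t = 3.3028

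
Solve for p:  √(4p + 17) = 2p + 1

Square both sides: 4p + 17 = (2p + 1)².
Expand and rearrange: 4p² - 16 = 0.
Solving gives p = 2 or p = -2.
Check each candidate in the original equation:
  p = 2: √(25) = 5, while 2p + 1 = 5 — valid.
  p = -2: √(9) = 3, while 2p + 1 = -3 — extraneous.

p = 2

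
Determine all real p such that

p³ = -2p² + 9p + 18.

p = -3 or p = -2 or p = 3

Rearrange: p³ + 2p² - 9p - 18 = 0.
Possible rational roots are divisors of -18. Testing p = -2 gives 0, so (p + 2) is a factor.
Divide: p³ + 2p² - 9p - 18 = (p + 2)(p² - 9).
Factor the quadratic: p = 3 or p = -3.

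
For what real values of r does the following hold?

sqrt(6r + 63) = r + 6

r = 3

Square both sides: 6r + 63 = (r + 6)^2.
Expand and rearrange: r^2 + 6r - 27 = 0.
Solving gives r = 3 or r = -9.
Check each candidate in the original equation:
  r = 3: sqrt(81) = 9, while r + 6 = 9 — valid.
  r = -9: sqrt(9) = 3, while r + 6 = -3 — extraneous.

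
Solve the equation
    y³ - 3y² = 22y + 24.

Rearrange: y³ - 3y² - 22y - 24 = 0.
Possible rational roots are divisors of -24. Testing y = -2 gives 0, so (y + 2) is a factor.
Divide: y³ - 3y² - 22y - 24 = (y + 2)(y² - 5y - 12).
Apply the quadratic formula to y² - 5y - 12 = 0: y = (5 ± √73)/2, i.e. y ≈ 6.772 or y ≈ -1.772.

y = -2 or y = -1.772 or y = 6.772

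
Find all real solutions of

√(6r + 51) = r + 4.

r = 5

Square both sides: 6r + 51 = (r + 4)².
Expand and rearrange: r² + 2r - 35 = 0.
Solving gives r = 5 or r = -7.
Check each candidate in the original equation:
  r = 5: √(81) = 9, while r + 4 = 9 — valid.
  r = -7: √(9) = 3, while r + 4 = -3 — extraneous.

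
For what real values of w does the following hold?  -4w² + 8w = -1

w = -0.118 or w = 2.118

Rearrange to standard form: -4w² + 8w + 1 = 0.
Discriminant: (8)² − 4·(-4)·1 = 80.
Quadratic formula: w = (-8 ± √80) / (-8).
So w = 1 - √(5)/2 ≈ -0.118 or w = 1 + √(5)/2 ≈ 2.118.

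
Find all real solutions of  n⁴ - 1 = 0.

n = -1 or n = 1

Let u = n². The equation becomes u² - 1 = 0.
Factor: (u - 1)(u + 1) = 0, so u = 1 or u = -1.
n² = 1 gives n = ±1.
n² = -1 < 0 has no real solution.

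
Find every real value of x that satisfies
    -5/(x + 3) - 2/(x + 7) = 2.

Multiply both sides by (x + 3)(x + 7):
-5(x + 7) - 2(x + 3) = 2(x + 3)(x + 7).
Expand and collect terms: 2x² + 27x + 83 = 0.
By the quadratic formula, x = (-27 ± √65) / 4, so x ≈ -4.7344 or x ≈ -8.7656.
Neither value makes a denominator zero (x ≠ -3, x ≠ -7), so both are valid.

x = -8.7656 or x = -4.7344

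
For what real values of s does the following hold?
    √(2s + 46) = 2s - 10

Square both sides: 2s + 46 = (2s - 10)².
Expand and rearrange: 4s² - 42s + 54 = 0.
Solving gives s = 9 or s = 1.5.
Check each candidate in the original equation:
  s = 9: √(64) = 8, while 2s - 10 = 8 — valid.
  s = 1.5: √(49) = 7, while 2s - 10 = -7 — extraneous.

s = 9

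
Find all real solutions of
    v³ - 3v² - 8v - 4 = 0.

Possible rational roots are divisors of -4. Testing v = -1 gives 0, so (v + 1) is a factor.
Divide: v³ - 3v² - 8v - 4 = (v + 1)(v² - 4v - 4).
Apply the quadratic formula to v² - 4v - 4 = 0: v = (4 ± √32)/2, i.e. v ≈ 4.8284 or v ≈ -0.8284.

v = -1 or v = -0.8284 or v = 4.8284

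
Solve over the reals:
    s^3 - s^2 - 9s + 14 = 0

Possible rational roots are divisors of 14. Testing s = 2 gives 0, so (s - 2) is a factor.
Divide: s^3 - s^2 - 9s + 14 = (s - 2)(s^2 + s - 7).
Apply the quadratic formula to s^2 + s - 7 = 0: s = (-1 +/- sqrt(29))/2, i.e. s ~= 2.1926 or s ~= -3.1926.

s = -3.1926 or s = 2 or s = 2.1926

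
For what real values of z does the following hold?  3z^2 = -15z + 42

z = -7 or z = 2

Bring every term to one side: 3z^2 + 15z - 42 = 0.
Factor: 3(z + 7)(z - 2) = 0.
So z = -7 or z = 2.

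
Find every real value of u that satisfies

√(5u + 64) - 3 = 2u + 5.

u = 0

Isolate the radical: √(5u + 64) = 2u + 8.
Square both sides: 5u + 64 = (2u + 8)².
Expand and rearrange: 4u² + 27u = 0.
Solving gives u = 0 or u = -6.75.
Check each candidate in the original equation:
  u = 0: √(64) = 8, while 2u + 8 = 8 — valid.
  u = -6.75: √(30.25) = 5.5, while 2u + 8 = -5.5 — extraneous.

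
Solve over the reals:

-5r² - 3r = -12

Rearrange to standard form: -5r² - 3r + 12 = 0.
Discriminant: (-3)² − 4·(-5)·12 = 249.
Quadratic formula: r = (3 ± √249) / (-10).
So r = -√(249)/10 - 3/10 ≈ -1.878 or r = -3/10 + √(249)/10 ≈ 1.278.

r = -1.878 or r = 1.278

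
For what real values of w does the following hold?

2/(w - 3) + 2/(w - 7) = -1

Multiply both sides by (w - 3)(w - 7):
2(w - 7) + 2(w - 3) = -(w - 3)(w - 7).
Expand and collect terms: -w^2 + 6w - 1 = 0.
By the quadratic formula, w = (-6 +/- sqrt(32)) / -2, so w ~= 0.1716 or w ~= 5.8284.
Neither value makes a denominator zero (w != 3, w != 7), so both are valid.

w = 0.1716 or w = 5.8284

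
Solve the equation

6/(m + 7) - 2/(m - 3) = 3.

Multiply both sides by (m + 7)(m - 3):
6(m - 3) - 2(m + 7) = 3(m + 7)(m - 3).
Expand and collect terms: 3m^2 + 8m - 31 = 0.
By the quadratic formula, m = (-8 +/- sqrt(436)) / 6, so m ~= 2.1468 or m ~= -4.8134.
Neither value makes a denominator zero (m != -7, m != 3), so both are valid.

m = -4.8134 or m = 2.1468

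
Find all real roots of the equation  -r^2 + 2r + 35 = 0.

r = -5 or r = 7

Factor: -1(r - 7)(r + 5) = 0.
So r = 7 or r = -5.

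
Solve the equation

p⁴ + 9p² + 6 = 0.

No real solutions.

Let u = p². The equation becomes u² + 9u + 6 = 0.
By the quadratic formula, u = -9/2 + √(57)/2 or u = -9/2 - √(57)/2.
p² = -9/2 + √(57)/2 < 0 has no real solution.
p² = -9/2 - √(57)/2 < 0 has no real solution.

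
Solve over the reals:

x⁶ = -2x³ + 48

Let u = x³. The equation becomes u² + 2u - 48 = 0.
Factor: (u + 8)(u - 6) = 0, so u = -8 or u = 6.
x³ = -8 gives x = -2.
x³ = 6 gives x = ∛(6) ≈ 1.8171.

x = -2 or x = 1.8171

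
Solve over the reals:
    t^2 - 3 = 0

t = -1.7321 or t = 1.7321

Discriminant: (0)^2 - 4*1*(-3) = 12.
Quadratic formula: t = (0 +/- sqrt(12)) / 2.
So t = sqrt(3) ~= 1.7321 or t = -sqrt(3) ~= -1.7321.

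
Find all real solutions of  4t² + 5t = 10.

Rearrange to standard form: 4t² + 5t - 10 = 0.
Discriminant: (5)² − 4·4·(-10) = 185.
Quadratic formula: t = (-5 ± √185) / 8.
So t = -5/8 + √(185)/8 ≈ 1.0752 or t = -√(185)/8 - 5/8 ≈ -2.3252.

t = -2.3252 or t = 1.0752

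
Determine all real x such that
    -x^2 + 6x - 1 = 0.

Discriminant: (6)^2 - 4*(-1)*(-1) = 32.
Quadratic formula: x = (-6 +/- sqrt(32)) / (-2).
So x = 3 - 2*sqrt(2) ~= 0.1716 or x = 2*sqrt(2) + 3 ~= 5.8284.

x = 0.1716 or x = 5.8284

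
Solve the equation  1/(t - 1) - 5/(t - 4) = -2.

t = 0.7161 or t = 6.2839

Multiply both sides by (t - 1)(t - 4):
(t - 4) - 5(t - 1) = -2(t - 1)(t - 4).
Expand and collect terms: -2t^2 + 14t - 9 = 0.
By the quadratic formula, t = (-14 +/- sqrt(124)) / -4, so t ~= 0.7161 or t ~= 6.2839.
Neither value makes a denominator zero (t != 1, t != 4), so both are valid.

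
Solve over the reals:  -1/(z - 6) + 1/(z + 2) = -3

Multiply both sides by (z - 6)(z + 2):
-(z + 2) + (z - 6) = -3(z - 6)(z + 2).
Expand and collect terms: -3z² + 12z + 44 = 0.
By the quadratic formula, z = (-12 ± √672) / -6, so z ≈ -2.3205 or z ≈ 6.3205.
Neither value makes a denominator zero (z ≠ 6, z ≠ -2), so both are valid.

z = -2.3205 or z = 6.3205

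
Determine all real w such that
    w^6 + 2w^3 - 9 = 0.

w = -1.6086 or w = 1.2931

Let u = w^3. The equation becomes u^2 + 2u - 9 = 0.
By the quadratic formula, u = -1 + sqrt(10) or u = -sqrt(10) - 1.
w^3 = -1 + sqrt(10) gives w = (-1 + sqrt(10))^(1/3) ~= 1.2931.
w^3 = -sqrt(10) - 1 gives w = -(1 + sqrt(10))^(1/3) ~= -1.6086.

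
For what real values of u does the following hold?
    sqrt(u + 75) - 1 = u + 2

u = 6

Isolate the radical: sqrt(u + 75) = u + 3.
Square both sides: u + 75 = (u + 3)^2.
Expand and rearrange: u^2 + 5u - 66 = 0.
Solving gives u = 6 or u = -11.
Check each candidate in the original equation:
  u = 6: sqrt(81) = 9, while u + 3 = 9 — valid.
  u = -11: sqrt(64) = 8, while u + 3 = -8 — extraneous.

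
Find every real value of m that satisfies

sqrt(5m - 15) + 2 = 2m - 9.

m = 8

Isolate the radical: sqrt(5m - 15) = 2m - 11.
Square both sides: 5m - 15 = (2m - 11)^2.
Expand and rearrange: 4m^2 - 49m + 136 = 0.
Solving gives m = 8 or m = 4.25.
Check each candidate in the original equation:
  m = 8: sqrt(25) = 5, while 2m - 11 = 5 — valid.
  m = 4.25: sqrt(6.25) = 2.5, while 2m - 11 = -2.5 — extraneous.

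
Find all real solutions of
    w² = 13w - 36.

Bring every term to one side: w² - 13w + 36 = 0.
Factor: (w - 4)(w - 9) = 0.
So w = 4 or w = 9.

w = 4 or w = 9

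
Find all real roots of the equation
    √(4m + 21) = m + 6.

m = -5 or m = -3

Square both sides: 4m + 21 = (m + 6)².
Expand and rearrange: m² + 8m + 15 = 0.
Solving gives m = -3 or m = -5.
Check each candidate in the original equation:
  m = -3: √(9) = 3, while m + 6 = 3 — valid.
  m = -5: √(1) = 1, while m + 6 = 1 — valid.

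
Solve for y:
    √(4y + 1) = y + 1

y = 0 or y = 2

Square both sides: 4y + 1 = (y + 1)².
Expand and rearrange: y² - 2y = 0.
Solving gives y = 2 or y = 0.
Check each candidate in the original equation:
  y = 2: √(9) = 3, while y + 1 = 3 — valid.
  y = 0: √(1) = 1, while y + 1 = 1 — valid.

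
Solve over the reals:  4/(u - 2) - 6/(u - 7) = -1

Multiply both sides by (u - 2)(u - 7):
4(u - 7) - 6(u - 2) = -(u - 2)(u - 7).
Expand and collect terms: -u² + 11u + 2 = 0.
By the quadratic formula, u = (-11 ± √129) / -2, so u ≈ -0.1789 or u ≈ 11.1789.
Neither value makes a denominator zero (u ≠ 2, u ≠ 7), so both are valid.

u = -0.1789 or u = 11.1789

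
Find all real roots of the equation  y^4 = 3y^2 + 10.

y = -2.2361 or y = 2.2361

Let u = y^2. The equation becomes u^2 - 3u - 10 = 0.
Factor: (u - 5)(u + 2) = 0, so u = 5 or u = -2.
y^2 = 5 gives y = +/-sqrt(5) ~= +/-2.2361.
y^2 = -2 < 0 has no real solution.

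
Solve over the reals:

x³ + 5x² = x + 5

Rearrange: x³ + 5x² - x - 5 = 0.
Possible rational roots are divisors of -5. Testing x = 1 gives 0, so (x - 1) is a factor.
Divide: x³ + 5x² - x - 5 = (x - 1)(x² + 6x + 5).
Factor the quadratic: x = -1 or x = -5.

x = -5 or x = -1 or x = 1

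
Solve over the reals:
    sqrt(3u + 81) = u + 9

Square both sides: 3u + 81 = (u + 9)^2.
Expand and rearrange: u^2 + 15u = 0.
Solving gives u = 0 or u = -15.
Check each candidate in the original equation:
  u = 0: sqrt(81) = 9, while u + 9 = 9 — valid.
  u = -15: sqrt(36) = 6, while u + 9 = -6 — extraneous.

u = 0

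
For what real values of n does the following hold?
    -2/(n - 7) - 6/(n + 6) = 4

n = -7.5534 or n = 6.5534

Multiply both sides by (n - 7)(n + 6):
-2(n + 6) - 6(n - 7) = 4(n - 7)(n + 6).
Expand and collect terms: 4n² + 4n - 198 = 0.
By the quadratic formula, n = (-4 ± √3184) / 8, so n ≈ 6.5534 or n ≈ -7.5534.
Neither value makes a denominator zero (n ≠ 7, n ≠ -6), so both are valid.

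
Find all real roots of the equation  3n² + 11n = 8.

n = -4.2885 or n = 0.6218

Rearrange to standard form: 3n² + 11n - 8 = 0.
Discriminant: (11)² − 4·3·(-8) = 217.
Quadratic formula: n = (-11 ± √217) / 6.
So n = -11/6 + √(217)/6 ≈ 0.6218 or n = -√(217)/6 - 11/6 ≈ -4.2885.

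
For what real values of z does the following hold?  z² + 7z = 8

z = -8 or z = 1

Bring every term to one side: z² + 7z - 8 = 0.
Factor: (z - 1)(z + 8) = 0.
So z = 1 or z = -8.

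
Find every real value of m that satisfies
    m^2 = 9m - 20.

Bring every term to one side: m^2 - 9m + 20 = 0.
Factor: (m - 4)(m - 5) = 0.
So m = 4 or m = 5.

m = 4 or m = 5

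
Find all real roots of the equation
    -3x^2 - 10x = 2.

x = -3.1196 or x = -0.2137

Rearrange to standard form: -3x^2 - 10x - 2 = 0.
Discriminant: (-10)^2 - 4*(-3)*(-2) = 76.
Quadratic formula: x = (10 +/- sqrt(76)) / (-6).
So x = -5/3 - sqrt(19)/3 ~= -3.1196 or x = -5/3 + sqrt(19)/3 ~= -0.2137.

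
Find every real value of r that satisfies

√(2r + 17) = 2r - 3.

Square both sides: 2r + 17 = (2r - 3)².
Expand and rearrange: 4r² - 14r - 8 = 0.
Solving gives r = 4 or r = -0.5.
Check each candidate in the original equation:
  r = 4: √(25) = 5, while 2r - 3 = 5 — valid.
  r = -0.5: √(16) = 4, while 2r - 3 = -4 — extraneous.

r = 4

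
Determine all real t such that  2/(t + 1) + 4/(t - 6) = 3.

Multiply both sides by (t + 1)(t - 6):
2(t - 6) + 4(t + 1) = 3(t + 1)(t - 6).
Expand and collect terms: 3t² - 21t - 10 = 0.
By the quadratic formula, t = (21 ± √561) / 6, so t ≈ 7.4476 or t ≈ -0.4476.
Neither value makes a denominator zero (t ≠ -1, t ≠ 6), so both are valid.

t = -0.4476 or t = 7.4476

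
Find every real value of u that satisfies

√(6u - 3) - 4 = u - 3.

u = 2

Isolate the radical: √(6u - 3) = u + 1.
Square both sides: 6u - 3 = (u + 1)².
Expand and rearrange: u² - 4u + 4 = 0.
This gives the repeated root u = 2.
Check in the original equation:
  u = 2: √(9) = 3, while u + 1 = 3 — valid.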